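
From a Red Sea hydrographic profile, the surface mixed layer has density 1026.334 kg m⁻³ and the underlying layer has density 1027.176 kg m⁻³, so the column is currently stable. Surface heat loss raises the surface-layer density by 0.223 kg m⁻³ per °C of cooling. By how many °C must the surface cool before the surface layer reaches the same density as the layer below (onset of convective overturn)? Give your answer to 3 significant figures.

Density deficit of the surface layer: 1027.176 − 1026.334 = 0.842 kg m⁻³.
Required change = 0.842 / 0.223 = 3.78 °C.

3.78 °C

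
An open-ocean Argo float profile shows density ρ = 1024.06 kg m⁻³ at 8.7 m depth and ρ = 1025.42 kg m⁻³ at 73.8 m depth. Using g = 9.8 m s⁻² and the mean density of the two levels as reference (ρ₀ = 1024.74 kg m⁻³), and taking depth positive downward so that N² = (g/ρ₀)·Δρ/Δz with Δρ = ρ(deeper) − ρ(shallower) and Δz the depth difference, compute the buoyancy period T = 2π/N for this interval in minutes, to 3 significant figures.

7.41 min

Δρ = 1025.42 − 1024.06 = 1.36 kg m⁻³ over Δz = 73.8 − 8.7 = 65.1 m.
N² = (9.8/1024.74) × (1.36/65.1) = 1.9979 × 10⁻⁴ s⁻².
N = √(1.9979 × 10⁻⁴) = 0.014135 rad s⁻¹, so T = 2π/N = 444.51 s = 7.4085 min ≈ 7.41 min.
Since Δρ > 0 the layer is stably stratified.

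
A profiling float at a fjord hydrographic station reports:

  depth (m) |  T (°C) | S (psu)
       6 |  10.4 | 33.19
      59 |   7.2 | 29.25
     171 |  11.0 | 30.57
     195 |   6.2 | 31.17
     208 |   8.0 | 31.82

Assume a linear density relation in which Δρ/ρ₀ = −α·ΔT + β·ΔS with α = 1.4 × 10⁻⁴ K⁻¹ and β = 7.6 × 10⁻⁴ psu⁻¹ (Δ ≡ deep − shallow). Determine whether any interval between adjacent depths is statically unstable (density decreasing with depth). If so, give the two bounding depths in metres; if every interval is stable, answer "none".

Evaluate Δρ/ρ₀ = −αΔT + βΔS across each adjacent pair:
  6–59 m: −αΔT+βΔS = −(1.4 × 10⁻⁴)(-3.2)+(7.6 × 10⁻⁴)(-3.94) = -2.5 × 10⁻³ → UNSTABLE
  59–171 m: −αΔT+βΔS = −(1.4 × 10⁻⁴)(+3.8)+(7.6 × 10⁻⁴)(+1.32) = 4.7 × 10⁻⁴ → stable
  171–195 m: −αΔT+βΔS = −(1.4 × 10⁻⁴)(-4.8)+(7.6 × 10⁻⁴)(+0.60) = 1.1 × 10⁻³ → stable
  195–208 m: −αΔT+βΔS = −(1.4 × 10⁻⁴)(+1.8)+(7.6 × 10⁻⁴)(+0.65) = 2.4 × 10⁻⁴ → stable
The 6–59 m interval has Δρ < 0: lighter water underlies denser water.

6–59 m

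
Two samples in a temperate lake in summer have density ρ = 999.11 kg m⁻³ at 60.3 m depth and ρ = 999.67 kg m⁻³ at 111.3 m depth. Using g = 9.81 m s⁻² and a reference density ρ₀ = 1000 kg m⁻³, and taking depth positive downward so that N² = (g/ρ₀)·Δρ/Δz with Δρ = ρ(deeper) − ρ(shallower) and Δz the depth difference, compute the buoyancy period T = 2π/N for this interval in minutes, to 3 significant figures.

Δρ = 999.67 − 999.11 = 0.56 kg m⁻³ over Δz = 111.3 − 60.3 = 51 m.
N² = (9.81/1000) × (0.56/51) = 1.0772 × 10⁻⁴ s⁻².
N = √(1.0772 × 10⁻⁴) = 0.010379 rad s⁻¹, so T = 2π/N = 605.37 s = 10.089 min ≈ 10.1 min.

10.1 min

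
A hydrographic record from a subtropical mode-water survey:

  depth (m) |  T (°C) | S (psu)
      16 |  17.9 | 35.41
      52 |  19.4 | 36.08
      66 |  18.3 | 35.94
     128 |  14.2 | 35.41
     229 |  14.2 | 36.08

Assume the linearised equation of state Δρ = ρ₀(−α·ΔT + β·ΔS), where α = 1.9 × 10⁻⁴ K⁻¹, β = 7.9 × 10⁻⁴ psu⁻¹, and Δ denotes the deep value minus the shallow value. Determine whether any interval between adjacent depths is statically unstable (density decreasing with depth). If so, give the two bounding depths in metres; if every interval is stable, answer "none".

none

Evaluate Δρ/ρ₀ = −αΔT + βΔS across each adjacent pair:
  16–52 m: −αΔT+βΔS = −(1.9 × 10⁻⁴)(+1.5)+(7.9 × 10⁻⁴)(+0.67) = 2.4 × 10⁻⁴ → stable
  52–66 m: −αΔT+βΔS = −(1.9 × 10⁻⁴)(-1.1)+(7.9 × 10⁻⁴)(-0.14) = 9.8 × 10⁻⁵ → stable
  66–128 m: −αΔT+βΔS = −(1.9 × 10⁻⁴)(-4.1)+(7.9 × 10⁻⁴)(-0.53) = 3.6 × 10⁻⁴ → stable
  128–229 m: −αΔT+βΔS = −(1.9 × 10⁻⁴)(+0.0)+(7.9 × 10⁻⁴)(+0.67) = 5.3 × 10⁻⁴ → stable
Every interval has Δρ > 0: the column is stably stratified throughout.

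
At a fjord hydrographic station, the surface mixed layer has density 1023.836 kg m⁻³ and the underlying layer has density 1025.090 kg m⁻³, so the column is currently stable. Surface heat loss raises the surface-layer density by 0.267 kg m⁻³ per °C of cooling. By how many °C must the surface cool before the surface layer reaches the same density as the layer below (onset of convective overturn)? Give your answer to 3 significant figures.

Density deficit of the surface layer: 1025.090 − 1023.836 = 1.254 kg m⁻³.
Required change = 1.254 / 0.267 = 4.70 °C.

4.70 °C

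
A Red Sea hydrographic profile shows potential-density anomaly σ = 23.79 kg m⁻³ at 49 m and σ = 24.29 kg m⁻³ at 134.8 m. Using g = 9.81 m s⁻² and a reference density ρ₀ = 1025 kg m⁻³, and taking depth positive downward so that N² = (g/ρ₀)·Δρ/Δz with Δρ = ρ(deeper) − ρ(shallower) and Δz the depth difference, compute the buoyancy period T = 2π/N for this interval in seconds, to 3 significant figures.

Δρ = 1024.29 − 1023.79 = 0.50 kg m⁻³ over Δz = 134.8 − 49 = 85.8 m.
N² = (9.81/1025) × (0.50/85.8) = 5.5773 × 10⁻⁵ s⁻².
N = √(5.5773 × 10⁻⁵) = 7.4681 × 10⁻³ rad s⁻¹, so T = 2π/N = 841.34 s ≈ 841 s.

841 s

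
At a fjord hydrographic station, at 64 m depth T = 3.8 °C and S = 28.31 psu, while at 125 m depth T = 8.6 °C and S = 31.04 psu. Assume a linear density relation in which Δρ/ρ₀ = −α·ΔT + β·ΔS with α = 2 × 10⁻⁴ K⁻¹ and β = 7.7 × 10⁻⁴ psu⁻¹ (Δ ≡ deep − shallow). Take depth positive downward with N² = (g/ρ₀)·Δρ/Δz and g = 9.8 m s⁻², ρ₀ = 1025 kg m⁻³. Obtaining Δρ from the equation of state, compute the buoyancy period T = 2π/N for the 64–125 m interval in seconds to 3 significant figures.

ΔT = +4.8 K, ΔS = +2.73 psu (deep − shallow).
Δρ/ρ₀ = −αΔT + βΔS = -9.60 × 10⁻⁴ + 2.1021 × 10⁻³ = 1.1421 × 10⁻³, so Δρ ≈ 1.171 kg m⁻³.
N² = (g/ρ₀)·Δρ/Δz = g·(Δρ/ρ₀)/Δz = 9.8 × 1.1421 × 10⁻³ / 61 = 1.8348 × 10⁻⁴ s⁻².
N = √(1.8348 × 10⁻⁴) = 0.013545 rad s⁻¹ → T = 2π/N = 463.87 s ≈ 464 s.

464 s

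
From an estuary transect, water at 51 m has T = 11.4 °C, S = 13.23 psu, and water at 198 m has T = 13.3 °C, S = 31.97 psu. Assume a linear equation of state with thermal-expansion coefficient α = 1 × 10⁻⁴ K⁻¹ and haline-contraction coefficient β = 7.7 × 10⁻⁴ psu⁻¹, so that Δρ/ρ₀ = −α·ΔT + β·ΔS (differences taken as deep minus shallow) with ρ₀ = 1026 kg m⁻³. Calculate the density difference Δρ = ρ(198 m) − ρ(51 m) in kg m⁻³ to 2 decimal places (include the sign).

+14.61 kg m⁻³

ΔT = +1.9 K, ΔS = +18.74 psu (deep − shallow).
Δρ/ρ₀ = −(1 × 10⁻⁴)(+1.9) + (7.7 × 10⁻⁴)(+18.74) = 0.0142398.
Δρ = 1026 × (0.0142398) = +14.61 kg m⁻³.
Positive Δρ: denser below, stable.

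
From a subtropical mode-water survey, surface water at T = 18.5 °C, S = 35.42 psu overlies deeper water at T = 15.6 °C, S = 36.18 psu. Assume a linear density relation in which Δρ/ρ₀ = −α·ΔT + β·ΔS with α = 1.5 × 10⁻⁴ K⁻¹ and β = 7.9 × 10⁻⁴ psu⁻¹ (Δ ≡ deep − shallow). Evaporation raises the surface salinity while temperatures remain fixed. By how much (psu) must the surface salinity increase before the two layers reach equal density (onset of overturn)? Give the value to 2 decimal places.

1.31 psu

Neutral buoyancy requires −α(T_deep − T_surf) + β(S_deep − S_surf′) = 0.
S_surf′ = S_deep − (α/β)·ΔT = 36.18 − (1.5 × 10⁻⁴/7.9 × 10⁻⁴)·(-2.9) = 36.7306 psu.
Increase required: 36.7306 − 35.42 = 1.3106 psu.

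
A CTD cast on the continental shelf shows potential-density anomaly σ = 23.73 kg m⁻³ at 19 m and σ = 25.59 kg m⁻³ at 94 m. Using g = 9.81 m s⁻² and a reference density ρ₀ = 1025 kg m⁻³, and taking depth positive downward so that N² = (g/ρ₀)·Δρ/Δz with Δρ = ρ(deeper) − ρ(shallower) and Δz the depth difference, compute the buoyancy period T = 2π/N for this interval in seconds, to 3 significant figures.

Δρ = 1025.59 − 1023.73 = 1.86 kg m⁻³ over Δz = 94 − 19 = 75 m.
N² = (9.81/1025) × (1.86/75) = 2.3735 × 10⁻⁴ s⁻².
N = √(2.3735 × 10⁻⁴) = 0.015406 rad s⁻¹, so T = 2π/N = 407.84 s ≈ 408 s.

408 s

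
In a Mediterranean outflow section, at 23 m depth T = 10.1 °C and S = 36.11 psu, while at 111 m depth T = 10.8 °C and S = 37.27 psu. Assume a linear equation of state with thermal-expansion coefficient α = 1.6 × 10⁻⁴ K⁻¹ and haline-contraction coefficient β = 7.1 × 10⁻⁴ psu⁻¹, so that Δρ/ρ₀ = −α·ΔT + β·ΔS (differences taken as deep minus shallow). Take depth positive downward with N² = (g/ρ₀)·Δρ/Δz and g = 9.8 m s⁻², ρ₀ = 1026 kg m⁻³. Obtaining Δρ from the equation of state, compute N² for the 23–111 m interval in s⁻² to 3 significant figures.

ΔT = +0.7 K, ΔS = +1.16 psu (deep − shallow).
Δρ/ρ₀ = −αΔT + βΔS = -1.12 × 10⁻⁴ + 8.236 × 10⁻⁴ = 7.116 × 10⁻⁴, so Δρ ≈ 0.7301 kg m⁻³.
N² = (g/ρ₀)·Δρ/Δz = g·(Δρ/ρ₀)/Δz = 9.8 × 7.116 × 10⁻⁴ / 88 = 7.9246 × 10⁻⁵ s⁻² ≈ 7.92 × 10⁻⁵ s⁻².

7.92 × 10⁻⁵ s⁻²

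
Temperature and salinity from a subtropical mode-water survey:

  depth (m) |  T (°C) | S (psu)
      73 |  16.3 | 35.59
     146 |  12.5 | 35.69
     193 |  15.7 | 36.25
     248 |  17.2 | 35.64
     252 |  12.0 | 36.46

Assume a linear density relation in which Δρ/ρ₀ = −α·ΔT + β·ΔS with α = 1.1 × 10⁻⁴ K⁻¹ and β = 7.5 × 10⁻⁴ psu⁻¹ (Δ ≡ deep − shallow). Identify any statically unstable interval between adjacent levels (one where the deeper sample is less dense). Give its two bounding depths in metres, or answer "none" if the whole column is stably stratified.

193–248 m

Evaluate Δρ/ρ₀ = −αΔT + βΔS across each adjacent pair:
  73–146 m: −αΔT+βΔS = −(1.1 × 10⁻⁴)(-3.8)+(7.5 × 10⁻⁴)(+0.10) = 4.9 × 10⁻⁴ → stable
  146–193 m: −αΔT+βΔS = −(1.1 × 10⁻⁴)(+3.2)+(7.5 × 10⁻⁴)(+0.56) = 6.8 × 10⁻⁵ → stable
  193–248 m: −αΔT+βΔS = −(1.1 × 10⁻⁴)(+1.5)+(7.5 × 10⁻⁴)(-0.61) = -6.2 × 10⁻⁴ → UNSTABLE
  248–252 m: −αΔT+βΔS = −(1.1 × 10⁻⁴)(-5.2)+(7.5 × 10⁻⁴)(+0.82) = 1.2 × 10⁻³ → stable
The 193–248 m interval has Δρ < 0: lighter water underlies denser water.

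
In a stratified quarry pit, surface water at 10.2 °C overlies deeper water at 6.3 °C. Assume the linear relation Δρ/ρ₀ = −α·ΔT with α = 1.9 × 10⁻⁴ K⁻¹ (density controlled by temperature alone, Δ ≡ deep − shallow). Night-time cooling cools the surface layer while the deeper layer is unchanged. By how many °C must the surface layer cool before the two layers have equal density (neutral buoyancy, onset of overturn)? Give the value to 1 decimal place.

3.9 °C

With temperature the only control, equal density requires T_surf′ = T_deep.
T_surf′ = 6.3 °C.
Cooling required: 10.2 − 6.3 = 3.9 °C.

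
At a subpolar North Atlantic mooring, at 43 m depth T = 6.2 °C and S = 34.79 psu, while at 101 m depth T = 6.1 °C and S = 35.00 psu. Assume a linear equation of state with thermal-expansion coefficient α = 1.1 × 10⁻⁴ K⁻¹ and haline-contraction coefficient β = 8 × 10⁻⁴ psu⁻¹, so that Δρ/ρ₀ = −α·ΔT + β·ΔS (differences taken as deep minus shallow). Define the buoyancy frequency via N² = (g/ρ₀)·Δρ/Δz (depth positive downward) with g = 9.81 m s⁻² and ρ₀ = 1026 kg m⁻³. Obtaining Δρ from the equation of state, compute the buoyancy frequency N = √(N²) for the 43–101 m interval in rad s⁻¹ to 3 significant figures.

5.50 × 10⁻³ rad s⁻¹

ΔT = -0.1 K, ΔS = +0.21 psu (deep − shallow).
Δρ/ρ₀ = −αΔT + βΔS = 1.10 × 10⁻⁵ + 1.68 × 10⁻⁴ = 1.79 × 10⁻⁴, so Δρ ≈ 0.1837 kg m⁻³.
N² = (g/ρ₀)·Δρ/Δz = g·(Δρ/ρ₀)/Δz = 9.81 × 1.79 × 10⁻⁴ / 58 = 3.0276 × 10⁻⁵ s⁻².
N = √(3.0276 × 10⁻⁵) = 5.5024 × 10⁻³ rad s⁻¹ ≈ 5.50 × 10⁻³ rad s⁻¹.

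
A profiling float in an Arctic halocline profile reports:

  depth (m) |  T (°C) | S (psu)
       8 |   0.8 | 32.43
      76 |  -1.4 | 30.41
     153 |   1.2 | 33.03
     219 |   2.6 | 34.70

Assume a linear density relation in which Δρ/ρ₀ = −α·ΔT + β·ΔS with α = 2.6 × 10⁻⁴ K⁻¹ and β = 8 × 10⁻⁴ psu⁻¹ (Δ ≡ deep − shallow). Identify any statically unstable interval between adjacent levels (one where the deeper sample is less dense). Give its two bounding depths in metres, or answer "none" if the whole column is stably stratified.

8–76 m

Evaluate Δρ/ρ₀ = −αΔT + βΔS across each adjacent pair:
  8–76 m: −αΔT+βΔS = −(2.6 × 10⁻⁴)(-2.2)+(8 × 10⁻⁴)(-2.02) = -1.0 × 10⁻³ → UNSTABLE
  76–153 m: −αΔT+βΔS = −(2.6 × 10⁻⁴)(+2.6)+(8 × 10⁻⁴)(+2.62) = 1.4 × 10⁻³ → stable
  153–219 m: −αΔT+βΔS = −(2.6 × 10⁻⁴)(+1.4)+(8 × 10⁻⁴)(+1.67) = 9.7 × 10⁻⁴ → stable
The 8–76 m interval has Δρ < 0: lighter water underlies denser water.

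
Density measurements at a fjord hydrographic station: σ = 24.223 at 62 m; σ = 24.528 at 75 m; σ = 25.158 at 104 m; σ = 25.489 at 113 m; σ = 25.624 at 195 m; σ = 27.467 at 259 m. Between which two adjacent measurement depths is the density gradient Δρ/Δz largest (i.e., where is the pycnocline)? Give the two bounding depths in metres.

104–113 m

Compute the density gradient over each adjacent pair:
  62–75 m: Δρ/Δz = 0.305/13 = 0.023 kg m⁻⁴
  75–104 m: Δρ/Δz = 0.630/29 = 0.022 kg m⁻⁴
  104–113 m: Δρ/Δz = 0.331/9 = 0.037 kg m⁻⁴
  113–195 m: Δρ/Δz = 0.135/82 = 1.6 × 10⁻³ kg m⁻⁴
  195–259 m: Δρ/Δz = 1.843/64 = 0.029 kg m⁻⁴
The largest gradient is in the 104–113 m interval — the pycnocline.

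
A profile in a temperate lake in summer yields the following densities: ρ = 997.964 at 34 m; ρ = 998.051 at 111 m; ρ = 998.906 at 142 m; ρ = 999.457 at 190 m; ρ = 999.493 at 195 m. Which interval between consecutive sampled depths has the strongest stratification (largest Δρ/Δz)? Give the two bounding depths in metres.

111–142 m

Compute the density gradient over each adjacent pair:
  34–111 m: Δρ/Δz = 0.087/77 = 1.1 × 10⁻³ kg m⁻⁴
  111–142 m: Δρ/Δz = 0.855/31 = 0.028 kg m⁻⁴
  142–190 m: Δρ/Δz = 0.551/48 = 0.011 kg m⁻⁴
  190–195 m: Δρ/Δz = 0.036/5 = 7.2 × 10⁻³ kg m⁻⁴
The largest gradient is in the 111–142 m interval — the pycnocline.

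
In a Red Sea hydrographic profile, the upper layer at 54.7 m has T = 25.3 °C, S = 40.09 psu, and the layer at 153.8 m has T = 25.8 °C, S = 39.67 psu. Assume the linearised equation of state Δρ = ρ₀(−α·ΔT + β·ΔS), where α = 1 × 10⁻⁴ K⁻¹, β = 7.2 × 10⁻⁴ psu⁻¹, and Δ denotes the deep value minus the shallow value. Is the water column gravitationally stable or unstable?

unstable

ΔT = 25.8 − 25.3 = +0.5 K and ΔS = 39.67 − 40.09 = -0.42 psu (deep − shallow).
−αΔT = -5.00 × 10⁻⁵; βΔS = -3.024 × 10⁻⁴; sum Δρ/ρ₀ = -3.524 × 10⁻⁴.
Δρ/ρ₀ < 0, so Δρ < 0: deeper water is lighter → statically unstable; the column would overturn.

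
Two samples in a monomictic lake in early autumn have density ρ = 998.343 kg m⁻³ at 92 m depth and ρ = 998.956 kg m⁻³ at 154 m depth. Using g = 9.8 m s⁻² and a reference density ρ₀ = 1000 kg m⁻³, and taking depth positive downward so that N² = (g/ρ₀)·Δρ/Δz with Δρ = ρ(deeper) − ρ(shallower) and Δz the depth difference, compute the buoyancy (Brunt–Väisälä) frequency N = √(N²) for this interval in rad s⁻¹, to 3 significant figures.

Δρ = 998.956 − 998.343 = 0.613 kg m⁻³ over Δz = 154 − 92 = 62 m.
N² = (9.8/1000) × (0.613/62) = 9.6894 × 10⁻⁵ s⁻².
N = √(9.6894 × 10⁻⁵) = 9.8435 × 10⁻³ rad s⁻¹ ≈ 9.84 × 10⁻³ rad s⁻¹.
A positive N² confirms static stability across the interval.

9.84 × 10⁻³ rad s⁻¹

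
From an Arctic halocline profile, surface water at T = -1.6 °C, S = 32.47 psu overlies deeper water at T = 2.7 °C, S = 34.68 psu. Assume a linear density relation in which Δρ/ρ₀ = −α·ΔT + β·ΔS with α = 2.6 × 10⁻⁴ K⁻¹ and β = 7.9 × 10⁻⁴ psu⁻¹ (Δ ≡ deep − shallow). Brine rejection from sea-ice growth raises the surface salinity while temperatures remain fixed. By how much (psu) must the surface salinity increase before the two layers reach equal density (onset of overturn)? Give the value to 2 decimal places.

Neutral buoyancy requires −α(T_deep − T_surf) + β(S_deep − S_surf′) = 0.
S_surf′ = S_deep − (α/β)·ΔT = 34.68 − (2.6 × 10⁻⁴/7.9 × 10⁻⁴)·(+4.3) = 33.2648 psu.
Increase required: 33.2648 − 32.47 = 0.7948 psu.

0.79 psu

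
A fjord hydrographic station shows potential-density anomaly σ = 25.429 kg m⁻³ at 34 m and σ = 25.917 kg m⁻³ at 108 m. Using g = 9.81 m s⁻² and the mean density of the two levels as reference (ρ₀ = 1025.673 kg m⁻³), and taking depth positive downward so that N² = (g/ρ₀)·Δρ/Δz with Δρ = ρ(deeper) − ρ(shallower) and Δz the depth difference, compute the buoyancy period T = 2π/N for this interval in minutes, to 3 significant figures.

Δρ = 1025.917 − 1025.429 = 0.488 kg m⁻³ over Δz = 108 − 34 = 74 m.
N² = (9.81/1025.673) × (0.488/74) = 6.3074 × 10⁻⁵ s⁻².
N = √(6.3074 × 10⁻⁵) = 7.9419 × 10⁻³ rad s⁻¹, so T = 2π/N = 791.14 s = 13.186 min ≈ 13.2 min.

13.2 min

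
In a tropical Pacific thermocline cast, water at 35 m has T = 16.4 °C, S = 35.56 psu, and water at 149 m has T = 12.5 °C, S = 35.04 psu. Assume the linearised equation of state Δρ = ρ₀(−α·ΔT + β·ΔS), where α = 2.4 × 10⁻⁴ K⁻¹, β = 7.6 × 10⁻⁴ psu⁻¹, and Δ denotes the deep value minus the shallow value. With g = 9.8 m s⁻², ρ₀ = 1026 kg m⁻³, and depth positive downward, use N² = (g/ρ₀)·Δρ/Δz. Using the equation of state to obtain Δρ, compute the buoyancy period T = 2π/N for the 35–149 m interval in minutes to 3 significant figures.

ΔT = -3.9 K, ΔS = -0.52 psu (deep − shallow).
Δρ/ρ₀ = −αΔT + βΔS = 9.36 × 10⁻⁴ − 3.952 × 10⁻⁴ = 5.408 × 10⁻⁴, so Δρ ≈ 0.5549 kg m⁻³.
N² = (g/ρ₀)·Δρ/Δz = g·(Δρ/ρ₀)/Δz = 9.8 × 5.408 × 10⁻⁴ / 114 = 4.6490 × 10⁻⁵ s⁻².
N = √(4.6490 × 10⁻⁵) = 6.8184 × 10⁻³ rad s⁻¹ → T = 2π/N = 921.50 s = 15.358 min ≈ 15.4 min.

15.4 min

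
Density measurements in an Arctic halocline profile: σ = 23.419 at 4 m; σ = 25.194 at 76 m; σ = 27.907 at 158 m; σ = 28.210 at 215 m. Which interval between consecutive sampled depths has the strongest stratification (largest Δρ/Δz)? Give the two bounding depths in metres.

Compute the density gradient over each adjacent pair:
  4–76 m: Δρ/Δz = 1.775/72 = 0.025 kg m⁻⁴
  76–158 m: Δρ/Δz = 2.713/82 = 0.033 kg m⁻⁴
  158–215 m: Δρ/Δz = 0.303/57 = 5.3 × 10⁻³ kg m⁻⁴
The largest gradient is in the 76–158 m interval — the pycnocline.

76–158 m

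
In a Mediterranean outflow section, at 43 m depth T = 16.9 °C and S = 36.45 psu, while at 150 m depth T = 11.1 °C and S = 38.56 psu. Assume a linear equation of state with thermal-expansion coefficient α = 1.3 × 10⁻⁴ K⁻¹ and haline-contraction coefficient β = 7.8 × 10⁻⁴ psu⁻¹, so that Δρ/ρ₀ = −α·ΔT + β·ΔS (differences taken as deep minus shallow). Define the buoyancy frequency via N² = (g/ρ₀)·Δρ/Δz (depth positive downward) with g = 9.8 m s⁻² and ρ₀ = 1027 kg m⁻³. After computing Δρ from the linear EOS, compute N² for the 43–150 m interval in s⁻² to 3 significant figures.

2.20 × 10⁻⁴ s⁻²

ΔT = -5.8 K, ΔS = +2.11 psu (deep − shallow).
Δρ/ρ₀ = −αΔT + βΔS = 7.54 × 10⁻⁴ + 1.6458 × 10⁻³ = 2.3998 × 10⁻³, so Δρ ≈ 2.465 kg m⁻³.
N² = (g/ρ₀)·Δρ/Δz = g·(Δρ/ρ₀)/Δz = 9.8 × 2.3998 × 10⁻³ / 107 = 2.1979 × 10⁻⁴ s⁻² ≈ 2.20 × 10⁻⁴ s⁻².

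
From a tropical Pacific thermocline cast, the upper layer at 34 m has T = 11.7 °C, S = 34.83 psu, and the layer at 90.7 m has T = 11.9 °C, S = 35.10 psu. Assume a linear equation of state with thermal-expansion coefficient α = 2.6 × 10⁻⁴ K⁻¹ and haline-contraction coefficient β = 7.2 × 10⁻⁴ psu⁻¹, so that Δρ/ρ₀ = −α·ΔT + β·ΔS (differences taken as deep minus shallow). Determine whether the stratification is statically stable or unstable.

ΔT = 11.9 − 11.7 = +0.2 K and ΔS = 35.10 − 34.83 = +0.27 psu (deep − shallow).
−αΔT = -5.20 × 10⁻⁵; βΔS = 1.944 × 10⁻⁴; sum Δρ/ρ₀ = 1.424 × 10⁻⁴.
Δρ/ρ₀ > 0, so Δρ > 0: deeper water is denser → statically stable.

stable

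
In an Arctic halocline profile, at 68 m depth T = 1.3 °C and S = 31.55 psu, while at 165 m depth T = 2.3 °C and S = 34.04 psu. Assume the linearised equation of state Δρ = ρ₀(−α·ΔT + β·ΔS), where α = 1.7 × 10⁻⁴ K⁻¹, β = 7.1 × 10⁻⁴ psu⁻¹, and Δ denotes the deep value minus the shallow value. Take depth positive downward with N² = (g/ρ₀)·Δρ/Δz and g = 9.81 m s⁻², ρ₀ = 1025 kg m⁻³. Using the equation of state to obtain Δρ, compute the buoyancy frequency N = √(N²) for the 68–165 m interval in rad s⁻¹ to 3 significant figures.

0.0127 rad s⁻¹

ΔT = +1.0 K, ΔS = +2.49 psu (deep − shallow).
Δρ/ρ₀ = −αΔT + βΔS = -1.70 × 10⁻⁴ + 1.7679 × 10⁻³ = 1.5979 × 10⁻³, so Δρ ≈ 1.638 kg m⁻³.
N² = (g/ρ₀)·Δρ/Δz = g·(Δρ/ρ₀)/Δz = 9.81 × 1.5979 × 10⁻³ / 97 = 1.6160 × 10⁻⁴ s⁻².
N = √(1.6160 × 10⁻⁴) = 0.012712 rad s⁻¹ ≈ 0.0127 rad s⁻¹.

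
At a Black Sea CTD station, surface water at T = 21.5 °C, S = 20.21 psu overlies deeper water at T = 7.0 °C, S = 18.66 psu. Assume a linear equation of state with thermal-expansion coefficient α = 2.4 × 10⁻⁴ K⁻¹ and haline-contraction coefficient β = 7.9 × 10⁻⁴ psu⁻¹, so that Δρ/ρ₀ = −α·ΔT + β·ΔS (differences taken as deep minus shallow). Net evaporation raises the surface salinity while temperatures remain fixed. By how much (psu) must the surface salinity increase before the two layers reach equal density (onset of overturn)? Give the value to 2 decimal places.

2.86 psu

Neutral buoyancy requires −α(T_deep − T_surf) + β(S_deep − S_surf′) = 0.
S_surf′ = S_deep − (α/β)·ΔT = 18.66 − (2.4 × 10⁻⁴/7.9 × 10⁻⁴)·(-14.5) = 23.0651 psu.
Increase required: 23.0651 − 20.21 = 2.8551 psu.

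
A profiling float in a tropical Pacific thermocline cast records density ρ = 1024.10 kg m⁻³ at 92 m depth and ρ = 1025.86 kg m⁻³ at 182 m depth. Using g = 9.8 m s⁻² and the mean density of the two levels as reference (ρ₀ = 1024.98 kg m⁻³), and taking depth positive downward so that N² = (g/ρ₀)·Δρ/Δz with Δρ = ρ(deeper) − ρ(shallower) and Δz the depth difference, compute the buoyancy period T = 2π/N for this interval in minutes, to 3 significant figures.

7.66 min

Δρ = 1025.86 − 1024.10 = 1.76 kg m⁻³ over Δz = 182 − 92 = 90 m.
N² = (9.8/1024.98) × (1.76/90) = 1.8697 × 10⁻⁴ s⁻².
N = √(1.8697 × 10⁻⁴) = 0.013674 rad s⁻¹, so T = 2π/N = 459.50 s = 7.6583 min ≈ 7.66 min.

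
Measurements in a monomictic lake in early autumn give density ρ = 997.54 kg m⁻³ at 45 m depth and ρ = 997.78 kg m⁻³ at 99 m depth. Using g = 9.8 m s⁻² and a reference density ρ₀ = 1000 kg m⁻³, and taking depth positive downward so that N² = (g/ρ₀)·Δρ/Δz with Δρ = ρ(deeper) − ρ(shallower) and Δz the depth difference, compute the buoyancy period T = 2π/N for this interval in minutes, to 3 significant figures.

Δρ = 997.78 − 997.54 = 0.24 kg m⁻³ over Δz = 99 − 45 = 54 m.
N² = (9.8/1000) × (0.24/54) = 4.3556 × 10⁻⁵ s⁻².
N = √(4.3556 × 10⁻⁵) = 6.5997 × 10⁻³ rad s⁻¹, so T = 2π/N = 952.04 s = 15.867 min ≈ 15.9 min.

15.9 min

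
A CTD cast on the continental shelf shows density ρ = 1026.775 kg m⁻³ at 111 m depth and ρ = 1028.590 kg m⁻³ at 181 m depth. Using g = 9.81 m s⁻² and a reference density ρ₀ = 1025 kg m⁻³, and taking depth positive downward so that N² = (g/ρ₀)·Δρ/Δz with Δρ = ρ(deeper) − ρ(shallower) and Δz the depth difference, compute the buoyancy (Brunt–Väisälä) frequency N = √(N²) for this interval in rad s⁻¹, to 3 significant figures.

Δρ = 1028.590 − 1026.775 = 1.815 kg m⁻³ over Δz = 181 − 111 = 70 m.
N² = (9.81/1025) × (1.815/70) = 2.4816 × 10⁻⁴ s⁻².
N = √(2.4816 × 10⁻⁴) = 0.015753 rad s⁻¹ ≈ 0.0158 rad s⁻¹.

0.0158 rad s⁻¹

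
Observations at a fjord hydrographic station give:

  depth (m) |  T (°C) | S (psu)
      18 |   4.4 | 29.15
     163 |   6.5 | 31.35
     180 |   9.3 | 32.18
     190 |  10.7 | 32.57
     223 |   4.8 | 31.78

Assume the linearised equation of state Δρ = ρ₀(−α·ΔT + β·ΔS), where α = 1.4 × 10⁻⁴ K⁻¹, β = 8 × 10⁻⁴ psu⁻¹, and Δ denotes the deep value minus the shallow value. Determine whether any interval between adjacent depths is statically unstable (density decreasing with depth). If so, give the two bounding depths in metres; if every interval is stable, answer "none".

Evaluate Δρ/ρ₀ = −αΔT + βΔS across each adjacent pair:
  18–163 m: −αΔT+βΔS = −(1.4 × 10⁻⁴)(+2.1)+(8 × 10⁻⁴)(+2.20) = 1.5 × 10⁻³ → stable
  163–180 m: −αΔT+βΔS = −(1.4 × 10⁻⁴)(+2.8)+(8 × 10⁻⁴)(+0.83) = 2.7 × 10⁻⁴ → stable
  180–190 m: −αΔT+βΔS = −(1.4 × 10⁻⁴)(+1.4)+(8 × 10⁻⁴)(+0.39) = 1.2 × 10⁻⁴ → stable
  190–223 m: −αΔT+βΔS = −(1.4 × 10⁻⁴)(-5.9)+(8 × 10⁻⁴)(-0.79) = 1.9 × 10⁻⁴ → stable
Every interval has Δρ > 0: the column is stably stratified throughout.

none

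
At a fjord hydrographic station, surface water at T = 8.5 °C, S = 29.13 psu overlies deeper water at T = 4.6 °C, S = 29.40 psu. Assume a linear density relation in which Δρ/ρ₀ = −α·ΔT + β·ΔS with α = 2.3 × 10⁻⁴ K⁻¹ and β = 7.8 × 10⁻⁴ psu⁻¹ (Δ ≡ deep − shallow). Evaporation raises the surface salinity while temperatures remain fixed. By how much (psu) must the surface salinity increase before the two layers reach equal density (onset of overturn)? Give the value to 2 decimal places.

1.42 psu

Neutral buoyancy requires −α(T_deep − T_surf) + β(S_deep − S_surf′) = 0.
S_surf′ = S_deep − (α/β)·ΔT = 29.40 − (2.3 × 10⁻⁴/7.8 × 10⁻⁴)·(-3.9) = 30.5500 psu.
Increase required: 30.5500 − 29.13 = 1.4200 psu.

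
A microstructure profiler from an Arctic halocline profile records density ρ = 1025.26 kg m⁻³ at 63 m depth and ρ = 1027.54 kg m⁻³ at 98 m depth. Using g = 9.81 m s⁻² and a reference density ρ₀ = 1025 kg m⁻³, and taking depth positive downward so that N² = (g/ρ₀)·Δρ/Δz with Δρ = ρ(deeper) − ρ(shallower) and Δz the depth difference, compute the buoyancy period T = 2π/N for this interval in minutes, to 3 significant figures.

4.19 min

Δρ = 1027.54 − 1025.26 = 2.28 kg m⁻³ over Δz = 98 − 63 = 35 m.
N² = (9.81/1025) × (2.28/35) = 6.2346 × 10⁻⁴ s⁻².
N = √(6.2346 × 10⁻⁴) = 0.024969 rad s⁻¹, so T = 2π/N = 251.64 s = 4.1940 min ≈ 4.19 min.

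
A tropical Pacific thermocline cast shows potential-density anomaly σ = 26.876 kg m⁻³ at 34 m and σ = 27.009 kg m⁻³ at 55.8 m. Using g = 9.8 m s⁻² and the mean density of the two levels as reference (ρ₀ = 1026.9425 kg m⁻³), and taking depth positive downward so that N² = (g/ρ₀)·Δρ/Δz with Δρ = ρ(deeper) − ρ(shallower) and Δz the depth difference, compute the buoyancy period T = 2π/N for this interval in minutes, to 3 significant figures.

Δρ = 1027.009 − 1026.876 = 0.133 kg m⁻³ over Δz = 55.8 − 34 = 21.8 m.
N² = (9.8/1026.9425) × (0.133/21.8) = 5.8220 × 10⁻⁵ s⁻².
N = √(5.8220 × 10⁻⁵) = 7.6302 × 10⁻³ rad s⁻¹, so T = 2π/N = 823.46 s = 13.724 min ≈ 13.7 min.
A positive N² confirms static stability across the interval.

13.7 min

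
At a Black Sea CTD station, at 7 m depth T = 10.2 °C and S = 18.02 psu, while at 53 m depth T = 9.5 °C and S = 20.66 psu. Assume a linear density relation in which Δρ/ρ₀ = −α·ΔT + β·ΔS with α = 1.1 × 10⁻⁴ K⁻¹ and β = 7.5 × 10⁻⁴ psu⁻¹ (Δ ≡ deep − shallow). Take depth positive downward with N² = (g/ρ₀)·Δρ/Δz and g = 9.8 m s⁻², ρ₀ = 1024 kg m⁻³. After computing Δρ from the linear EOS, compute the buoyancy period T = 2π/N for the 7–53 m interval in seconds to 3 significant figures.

ΔT = -0.7 K, ΔS = +2.64 psu (deep − shallow).
Δρ/ρ₀ = −αΔT + βΔS = 7.70 × 10⁻⁵ + 1.98 × 10⁻³ = 2.057 × 10⁻³, so Δρ ≈ 2.106 kg m⁻³.
N² = (g/ρ₀)·Δρ/Δz = g·(Δρ/ρ₀)/Δz = 9.8 × 2.057 × 10⁻³ / 46 = 4.3823 × 10⁻⁴ s⁻².
N = √(4.3823 × 10⁻⁴) = 0.020934 rad s⁻¹ → T = 2π/N = 300.14 s ≈ 300 s.

300 s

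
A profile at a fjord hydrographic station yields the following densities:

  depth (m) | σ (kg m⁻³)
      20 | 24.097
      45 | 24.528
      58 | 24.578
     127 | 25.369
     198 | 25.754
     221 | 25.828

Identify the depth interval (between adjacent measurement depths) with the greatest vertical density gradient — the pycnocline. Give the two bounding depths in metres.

20–45 m

Compute the density gradient over each adjacent pair:
  20–45 m: Δρ/Δz = 0.431/25 = 0.017 kg m⁻⁴
  45–58 m: Δρ/Δz = 0.050/13 = 3.8 × 10⁻³ kg m⁻⁴
  58–127 m: Δρ/Δz = 0.791/69 = 0.011 kg m⁻⁴
  127–198 m: Δρ/Δz = 0.385/71 = 5.4 × 10⁻³ kg m⁻⁴
  198–221 m: Δρ/Δz = 0.074/23 = 3.2 × 10⁻³ kg m⁻⁴
The largest gradient is in the 20–45 m interval — the pycnocline.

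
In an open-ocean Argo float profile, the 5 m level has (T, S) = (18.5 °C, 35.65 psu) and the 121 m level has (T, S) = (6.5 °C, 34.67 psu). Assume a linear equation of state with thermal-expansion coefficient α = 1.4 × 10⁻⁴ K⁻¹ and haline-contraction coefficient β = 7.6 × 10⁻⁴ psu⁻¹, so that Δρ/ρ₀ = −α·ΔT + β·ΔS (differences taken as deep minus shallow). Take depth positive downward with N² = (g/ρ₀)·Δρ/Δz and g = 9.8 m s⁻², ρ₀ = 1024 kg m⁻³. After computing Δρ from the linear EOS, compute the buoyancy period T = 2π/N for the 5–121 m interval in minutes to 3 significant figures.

ΔT = -12.0 K, ΔS = -0.98 psu (deep − shallow).
Δρ/ρ₀ = −αΔT + βΔS = 1.68 × 10⁻³ − 7.448 × 10⁻⁴ = 9.352 × 10⁻⁴, so Δρ ≈ 0.9576 kg m⁻³.
N² = (g/ρ₀)·Δρ/Δz = g·(Δρ/ρ₀)/Δz = 9.8 × 9.352 × 10⁻⁴ / 116 = 7.9008 × 10⁻⁵ s⁻².
N = √(7.9008 × 10⁻⁵) = 8.8886 × 10⁻³ rad s⁻¹ → T = 2π/N = 706.88 s = 11.781 min ≈ 11.8 min.

11.8 min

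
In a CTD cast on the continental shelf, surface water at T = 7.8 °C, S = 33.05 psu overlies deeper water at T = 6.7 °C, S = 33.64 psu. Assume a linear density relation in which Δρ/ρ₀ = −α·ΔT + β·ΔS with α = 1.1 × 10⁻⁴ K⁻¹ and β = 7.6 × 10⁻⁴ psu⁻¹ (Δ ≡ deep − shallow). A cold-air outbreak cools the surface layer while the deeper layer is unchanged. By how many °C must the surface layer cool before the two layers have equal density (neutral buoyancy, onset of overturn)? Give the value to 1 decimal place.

5.2 °C

Neutral buoyancy requires Δρ = 0, i.e. −α(T_deep − T_surf′) + β(S_deep − S_surf) = 0.
T_surf′ = T_deep − (β/α)·ΔS = 6.7 − (7.6 × 10⁻⁴/1.1 × 10⁻⁴)·(+0.59) = 2.624 °C.
Cooling required: 7.8 − (2.624) = 5.176 °C.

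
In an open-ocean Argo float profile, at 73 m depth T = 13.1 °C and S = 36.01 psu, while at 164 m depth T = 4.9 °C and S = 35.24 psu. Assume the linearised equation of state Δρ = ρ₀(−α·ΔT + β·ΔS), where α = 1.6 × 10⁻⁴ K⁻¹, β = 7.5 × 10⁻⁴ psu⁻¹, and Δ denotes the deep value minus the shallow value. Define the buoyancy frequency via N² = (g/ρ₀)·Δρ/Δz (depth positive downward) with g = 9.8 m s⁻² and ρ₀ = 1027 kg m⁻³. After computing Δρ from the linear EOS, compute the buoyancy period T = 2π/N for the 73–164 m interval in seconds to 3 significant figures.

706 s

ΔT = -8.2 K, ΔS = -0.77 psu (deep − shallow).
Δρ/ρ₀ = −αΔT + βΔS = 1.312 × 10⁻³ − 5.775 × 10⁻⁴ = 7.345 × 10⁻⁴, so Δρ ≈ 0.7543 kg m⁻³.
N² = (g/ρ₀)·Δρ/Δz = g·(Δρ/ρ₀)/Δz = 9.8 × 7.345 × 10⁻⁴ / 91 = 7.9100 × 10⁻⁵ s⁻².
N = √(7.9100 × 10⁻⁵) = 8.8938 × 10⁻³ rad s⁻¹ → T = 2π/N = 706.47 s ≈ 706 s.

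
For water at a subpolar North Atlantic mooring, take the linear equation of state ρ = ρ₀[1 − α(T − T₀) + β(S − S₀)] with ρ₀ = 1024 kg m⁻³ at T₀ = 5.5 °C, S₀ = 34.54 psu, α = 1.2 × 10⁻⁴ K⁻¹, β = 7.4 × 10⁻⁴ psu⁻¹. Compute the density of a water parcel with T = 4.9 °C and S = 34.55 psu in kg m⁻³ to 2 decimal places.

1024.08 kg m⁻³

T − T₀ = -0.6 K, S − S₀ = +0.01 psu.
Bracket = 1 − α·(-0.6) + β·(+0.01) = 1 + (7.94 × 10⁻⁵) = 1.0000794.
ρ = 1024 × 1.0000794 = 1024.08 kg m⁻³.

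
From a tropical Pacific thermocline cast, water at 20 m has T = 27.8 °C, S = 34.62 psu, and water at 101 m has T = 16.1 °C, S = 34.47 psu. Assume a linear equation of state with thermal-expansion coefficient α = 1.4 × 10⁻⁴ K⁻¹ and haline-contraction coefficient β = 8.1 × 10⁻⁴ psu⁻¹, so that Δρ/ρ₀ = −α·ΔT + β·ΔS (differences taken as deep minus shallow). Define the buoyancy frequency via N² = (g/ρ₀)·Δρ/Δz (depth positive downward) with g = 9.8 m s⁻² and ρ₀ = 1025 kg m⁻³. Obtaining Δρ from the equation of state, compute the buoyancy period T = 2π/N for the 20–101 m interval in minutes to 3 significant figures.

7.73 min

ΔT = -11.7 K, ΔS = -0.15 psu (deep − shallow).
Δρ/ρ₀ = −αΔT + βΔS = 1.638 × 10⁻³ − 1.215 × 10⁻⁴ = 1.5165 × 10⁻³, so Δρ ≈ 1.554 kg m⁻³.
N² = (g/ρ₀)·Δρ/Δz = g·(Δρ/ρ₀)/Δz = 9.8 × 1.5165 × 10⁻³ / 81 = 1.8348 × 10⁻⁴ s⁻².
N = √(1.8348 × 10⁻⁴) = 0.013545 rad s⁻¹ → T = 2π/N = 463.87 s = 7.7312 min ≈ 7.73 min.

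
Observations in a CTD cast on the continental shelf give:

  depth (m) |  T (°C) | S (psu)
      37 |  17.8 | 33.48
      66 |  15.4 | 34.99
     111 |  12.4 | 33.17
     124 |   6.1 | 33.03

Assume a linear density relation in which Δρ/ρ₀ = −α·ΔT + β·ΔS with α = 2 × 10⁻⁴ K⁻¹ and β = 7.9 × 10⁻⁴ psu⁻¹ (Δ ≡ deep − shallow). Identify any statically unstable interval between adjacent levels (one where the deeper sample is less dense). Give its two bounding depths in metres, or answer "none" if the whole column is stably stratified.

66–111 m

Evaluate Δρ/ρ₀ = −αΔT + βΔS across each adjacent pair:
  37–66 m: −αΔT+βΔS = −(2 × 10⁻⁴)(-2.4)+(7.9 × 10⁻⁴)(+1.51) = 1.7 × 10⁻³ → stable
  66–111 m: −αΔT+βΔS = −(2 × 10⁻⁴)(-3.0)+(7.9 × 10⁻⁴)(-1.82) = -8.4 × 10⁻⁴ → UNSTABLE
  111–124 m: −αΔT+βΔS = −(2 × 10⁻⁴)(-6.3)+(7.9 × 10⁻⁴)(-0.14) = 1.1 × 10⁻³ → stable
The 66–111 m interval has Δρ < 0: lighter water underlies denser water.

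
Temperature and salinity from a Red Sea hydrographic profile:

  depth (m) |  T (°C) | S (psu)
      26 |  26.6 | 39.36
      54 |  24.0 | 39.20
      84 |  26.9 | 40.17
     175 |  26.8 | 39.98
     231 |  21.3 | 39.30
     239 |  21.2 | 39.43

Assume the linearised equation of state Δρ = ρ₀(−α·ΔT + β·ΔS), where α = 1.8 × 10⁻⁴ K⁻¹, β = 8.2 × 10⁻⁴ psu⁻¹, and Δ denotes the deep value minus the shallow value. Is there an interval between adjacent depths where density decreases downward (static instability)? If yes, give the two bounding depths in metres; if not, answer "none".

Evaluate Δρ/ρ₀ = −αΔT + βΔS across each adjacent pair:
  26–54 m: −αΔT+βΔS = −(1.8 × 10⁻⁴)(-2.6)+(8.2 × 10⁻⁴)(-0.16) = 3.4 × 10⁻⁴ → stable
  54–84 m: −αΔT+βΔS = −(1.8 × 10⁻⁴)(+2.9)+(8.2 × 10⁻⁴)(+0.97) = 2.7 × 10⁻⁴ → stable
  84–175 m: −αΔT+βΔS = −(1.8 × 10⁻⁴)(-0.1)+(8.2 × 10⁻⁴)(-0.19) = -1.4 × 10⁻⁴ → UNSTABLE
  175–231 m: −αΔT+βΔS = −(1.8 × 10⁻⁴)(-5.5)+(8.2 × 10⁻⁴)(-0.68) = 4.3 × 10⁻⁴ → stable
  231–239 m: −αΔT+βΔS = −(1.8 × 10⁻⁴)(-0.1)+(8.2 × 10⁻⁴)(+0.13) = 1.2 × 10⁻⁴ → stable
The 84–175 m interval has Δρ < 0: lighter water underlies denser water.

84–175 m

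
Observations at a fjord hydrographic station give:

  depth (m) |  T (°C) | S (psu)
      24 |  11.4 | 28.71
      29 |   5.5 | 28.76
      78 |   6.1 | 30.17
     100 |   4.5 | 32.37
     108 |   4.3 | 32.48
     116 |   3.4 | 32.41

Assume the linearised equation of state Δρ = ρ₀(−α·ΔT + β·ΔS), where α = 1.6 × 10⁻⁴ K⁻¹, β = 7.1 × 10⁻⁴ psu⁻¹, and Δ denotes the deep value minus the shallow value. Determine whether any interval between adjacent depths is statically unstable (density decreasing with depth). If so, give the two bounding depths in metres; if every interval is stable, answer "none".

none

Evaluate Δρ/ρ₀ = −αΔT + βΔS across each adjacent pair:
  24–29 m: −αΔT+βΔS = −(1.6 × 10⁻⁴)(-5.9)+(7.1 × 10⁻⁴)(+0.05) = 9.8 × 10⁻⁴ → stable
  29–78 m: −αΔT+βΔS = −(1.6 × 10⁻⁴)(+0.6)+(7.1 × 10⁻⁴)(+1.41) = 9.1 × 10⁻⁴ → stable
  78–100 m: −αΔT+βΔS = −(1.6 × 10⁻⁴)(-1.6)+(7.1 × 10⁻⁴)(+2.20) = 1.8 × 10⁻³ → stable
  100–108 m: −αΔT+βΔS = −(1.6 × 10⁻⁴)(-0.2)+(7.1 × 10⁻⁴)(+0.11) = 1.1 × 10⁻⁴ → stable
  108–116 m: −αΔT+βΔS = −(1.6 × 10⁻⁴)(-0.9)+(7.1 × 10⁻⁴)(-0.07) = 9.4 × 10⁻⁵ → stable
Every interval has Δρ > 0: the column is stably stratified throughout.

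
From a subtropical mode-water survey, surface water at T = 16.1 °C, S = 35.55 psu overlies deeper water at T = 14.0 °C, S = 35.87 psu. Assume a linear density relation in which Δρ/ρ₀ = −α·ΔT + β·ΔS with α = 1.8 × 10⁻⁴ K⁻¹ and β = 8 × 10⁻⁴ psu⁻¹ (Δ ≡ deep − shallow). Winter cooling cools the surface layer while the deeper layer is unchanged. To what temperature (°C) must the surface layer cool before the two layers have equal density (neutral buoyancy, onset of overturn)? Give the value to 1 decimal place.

12.6 °C

Neutral buoyancy requires Δρ = 0, i.e. −α(T_deep − T_surf′) + β(S_deep − S_surf) = 0.
T_surf′ = T_deep − (β/α)·ΔS = 14.0 − (8 × 10⁻⁴/1.8 × 10⁻⁴)·(+0.32) = 12.578 °C.
Cooling required: 16.1 − (12.578) = 3.522 °C.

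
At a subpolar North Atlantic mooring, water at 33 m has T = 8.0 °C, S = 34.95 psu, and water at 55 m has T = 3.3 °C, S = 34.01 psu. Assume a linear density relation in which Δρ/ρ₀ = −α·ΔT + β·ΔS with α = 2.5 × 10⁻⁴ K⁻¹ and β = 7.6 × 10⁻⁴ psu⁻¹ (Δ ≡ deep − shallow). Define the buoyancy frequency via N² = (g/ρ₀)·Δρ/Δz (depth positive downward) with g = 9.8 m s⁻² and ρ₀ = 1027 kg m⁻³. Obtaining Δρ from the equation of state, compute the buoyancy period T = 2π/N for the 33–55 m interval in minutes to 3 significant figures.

ΔT = -4.7 K, ΔS = -0.94 psu (deep − shallow).
Δρ/ρ₀ = −αΔT + βΔS = 1.175 × 10⁻³ − 7.144 × 10⁻⁴ = 4.606 × 10⁻⁴, so Δρ ≈ 0.4730 kg m⁻³.
N² = (g/ρ₀)·Δρ/Δz = g·(Δρ/ρ₀)/Δz = 9.8 × 4.606 × 10⁻⁴ / 22 = 2.0518 × 10⁻⁴ s⁻².
N = √(2.0518 × 10⁻⁴) = 0.014324 rad s⁻¹ → T = 2π/N = 438.65 s = 7.3108 min ≈ 7.31 min.

7.31 min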